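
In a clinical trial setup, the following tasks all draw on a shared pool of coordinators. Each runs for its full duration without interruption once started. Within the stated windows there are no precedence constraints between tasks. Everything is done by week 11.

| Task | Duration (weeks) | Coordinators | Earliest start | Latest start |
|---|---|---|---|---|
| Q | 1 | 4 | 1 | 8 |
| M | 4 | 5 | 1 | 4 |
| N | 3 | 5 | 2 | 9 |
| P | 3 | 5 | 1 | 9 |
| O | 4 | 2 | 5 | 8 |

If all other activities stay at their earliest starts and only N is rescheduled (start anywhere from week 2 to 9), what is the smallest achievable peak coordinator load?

14

N@2: w1:14  w2:15  w3:15  w4:10  w5:2  w6:2  w7:2  w8:2  w9:0  w10:0  w11:0 → peak 15
N@3: w1:14  w2:10  w3:15  w4:10  w5:7  w6:2  w7:2  w8:2  w9:0  w10:0  w11:0 → peak 15
N@4: w1:14  w2:10  w3:10  w4:10  w5:7  w6:7  w7:2  w8:2  w9:0  w10:0  w11:0 → peak 14
N@5: w1:14  w2:10  w3:10  w4:5  w5:7  w6:7  w7:7  w8:2  w9:0  w10:0  w11:0 → peak 14
N@6: w1:14  w2:10  w3:10  w4:5  w5:2  w6:7  w7:7  w8:7  w9:0  w10:0  w11:0 → peak 14
N@7: w1:14  w2:10  w3:10  w4:5  w5:2  w6:2  w7:7  w8:7  w9:5  w10:0  w11:0 → peak 14
N@8: w1:14  w2:10  w3:10  w4:5  w5:2  w6:2  w7:2  w8:7  w9:5  w10:5  w11:0 → peak 14
N@9: w1:14  w2:10  w3:10  w4:5  w5:2  w6:2  w7:2  w8:2  w9:5  w10:5  w11:5 → peak 14
Best is N@4, peak 14.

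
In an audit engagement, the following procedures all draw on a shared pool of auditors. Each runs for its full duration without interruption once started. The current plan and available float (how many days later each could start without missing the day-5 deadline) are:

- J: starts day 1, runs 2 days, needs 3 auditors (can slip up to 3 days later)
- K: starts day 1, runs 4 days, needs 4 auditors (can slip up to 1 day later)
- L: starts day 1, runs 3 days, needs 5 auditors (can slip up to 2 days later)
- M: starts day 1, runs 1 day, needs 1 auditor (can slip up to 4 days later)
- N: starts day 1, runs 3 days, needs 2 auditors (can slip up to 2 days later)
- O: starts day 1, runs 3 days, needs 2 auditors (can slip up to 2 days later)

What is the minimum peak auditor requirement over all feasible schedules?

13

Early-start (J@1, K@1, L@1, M@1, N@1, O@1) gives peak 17: d1:17  d2:16  d3:13  d4:4  d5:0.
Shift N→3, O→3.
Schedule J@1, K@1, L@1, M@1, N@3, O@3: d1:13  d2:12  d3:13  d4:8  d5:4 — peak 13.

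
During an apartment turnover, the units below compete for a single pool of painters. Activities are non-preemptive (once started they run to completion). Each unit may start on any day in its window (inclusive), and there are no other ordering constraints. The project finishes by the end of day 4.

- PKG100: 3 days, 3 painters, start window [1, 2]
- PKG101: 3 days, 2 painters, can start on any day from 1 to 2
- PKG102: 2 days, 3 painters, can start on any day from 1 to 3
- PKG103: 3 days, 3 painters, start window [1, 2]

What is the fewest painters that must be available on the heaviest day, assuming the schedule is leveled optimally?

Schedule PKG100@1, PKG101@1, PKG102@1, PKG103@1: d1:11  d2:11  d3:8  d4:0 — peak 11.
No arrangement of the 24 feasible schedules does better.

11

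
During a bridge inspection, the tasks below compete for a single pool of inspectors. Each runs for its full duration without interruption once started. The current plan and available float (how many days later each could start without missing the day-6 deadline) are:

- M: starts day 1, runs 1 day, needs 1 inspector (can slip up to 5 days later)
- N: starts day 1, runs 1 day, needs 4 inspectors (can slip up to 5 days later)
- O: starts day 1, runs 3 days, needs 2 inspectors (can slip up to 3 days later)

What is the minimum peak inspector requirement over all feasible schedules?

4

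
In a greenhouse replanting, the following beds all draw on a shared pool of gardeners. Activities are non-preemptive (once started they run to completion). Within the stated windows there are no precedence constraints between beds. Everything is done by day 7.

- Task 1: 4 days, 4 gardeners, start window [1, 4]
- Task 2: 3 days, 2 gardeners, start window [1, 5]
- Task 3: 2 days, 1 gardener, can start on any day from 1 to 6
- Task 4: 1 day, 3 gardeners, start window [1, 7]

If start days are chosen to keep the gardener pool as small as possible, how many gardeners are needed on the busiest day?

5

Early-start (Task 1@1, Task 2@1, Task 3@1, Task 4@1) gives peak 10: d1:10  d2:7  d3:6  d4:4  d5:0  d6:0  d7:0.
Shift Task 2→5, Task 4→5.
Schedule Task 1@1, Task 2@5, Task 3@1, Task 4@5: d1:5  d2:5  d3:4  d4:4  d5:5  d6:2  d7:2 — peak 5.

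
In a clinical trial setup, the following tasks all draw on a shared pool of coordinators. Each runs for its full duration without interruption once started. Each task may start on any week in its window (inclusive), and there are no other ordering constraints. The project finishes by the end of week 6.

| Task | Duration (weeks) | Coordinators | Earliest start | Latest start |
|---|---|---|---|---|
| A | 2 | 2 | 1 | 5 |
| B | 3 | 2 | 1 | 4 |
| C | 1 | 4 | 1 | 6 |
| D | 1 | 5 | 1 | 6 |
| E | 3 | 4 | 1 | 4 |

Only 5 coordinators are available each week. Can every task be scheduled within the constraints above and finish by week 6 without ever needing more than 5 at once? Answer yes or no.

no

Total coordinator-weeks = 31; over 6 weeks the average is 31/6 > 5, so some week must exceed 5.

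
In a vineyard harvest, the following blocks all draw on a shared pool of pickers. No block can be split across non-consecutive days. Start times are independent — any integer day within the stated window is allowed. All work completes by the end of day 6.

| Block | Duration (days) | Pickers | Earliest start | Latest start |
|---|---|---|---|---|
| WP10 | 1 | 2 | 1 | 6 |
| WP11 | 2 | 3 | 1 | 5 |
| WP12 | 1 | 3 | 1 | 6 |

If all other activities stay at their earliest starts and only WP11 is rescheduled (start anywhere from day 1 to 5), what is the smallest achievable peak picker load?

WP11@1: d1:8  d2:3  d3:0  d4:0  d5:0  d6:0 → peak 8
WP11@2: d1:5  d2:3  d3:3  d4:0  d5:0  d6:0 → peak 5
WP11@3: d1:5  d2:0  d3:3  d4:3  d5:0  d6:0 → peak 5
WP11@4: d1:5  d2:0  d3:0  d4:3  d5:3  d6:0 → peak 5
WP11@5: d1:5  d2:0  d3:0  d4:0  d5:3  d6:3 → peak 5
Best is WP11@2, peak 5.

5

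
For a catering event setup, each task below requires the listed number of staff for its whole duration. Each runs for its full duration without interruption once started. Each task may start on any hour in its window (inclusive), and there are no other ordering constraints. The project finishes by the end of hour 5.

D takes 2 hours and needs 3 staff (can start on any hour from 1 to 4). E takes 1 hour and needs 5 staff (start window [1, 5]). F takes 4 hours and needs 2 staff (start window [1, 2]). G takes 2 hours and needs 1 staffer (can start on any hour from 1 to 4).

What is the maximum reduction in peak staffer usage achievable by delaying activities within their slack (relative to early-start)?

Early-start peak: h1:11  h2:6  h3:2  h4:2  h5:0 ⇒ 11.
Leveled (D@1, E@5, F@1, G@3): h1:5  h2:5  h3:3  h4:3  h5:5 ⇒ 5.
Reduction 11 − 5 = 6.

6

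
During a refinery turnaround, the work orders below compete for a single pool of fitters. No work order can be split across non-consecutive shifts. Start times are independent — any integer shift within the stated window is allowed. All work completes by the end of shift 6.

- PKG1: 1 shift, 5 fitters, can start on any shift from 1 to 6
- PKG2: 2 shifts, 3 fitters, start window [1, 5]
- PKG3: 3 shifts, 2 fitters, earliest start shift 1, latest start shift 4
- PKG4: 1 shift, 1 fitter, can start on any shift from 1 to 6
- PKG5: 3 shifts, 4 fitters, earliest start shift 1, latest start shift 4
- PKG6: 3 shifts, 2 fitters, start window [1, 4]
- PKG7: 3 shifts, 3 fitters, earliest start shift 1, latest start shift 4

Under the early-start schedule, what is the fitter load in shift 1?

20

At early start, shift 1 has: PKG1, PKG2, PKG3, PKG4, PKG5, PKG6, PKG7.
Demand: 5 + 3 + 2 + 1 + 4 + 2 + 3 = 20.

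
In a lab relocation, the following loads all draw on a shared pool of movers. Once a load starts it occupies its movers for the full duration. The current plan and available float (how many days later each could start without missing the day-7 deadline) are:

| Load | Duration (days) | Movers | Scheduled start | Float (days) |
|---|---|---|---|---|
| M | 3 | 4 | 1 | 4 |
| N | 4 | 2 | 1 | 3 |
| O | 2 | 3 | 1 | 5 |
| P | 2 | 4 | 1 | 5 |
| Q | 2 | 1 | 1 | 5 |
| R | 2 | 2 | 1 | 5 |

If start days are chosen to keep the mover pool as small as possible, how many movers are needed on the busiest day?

6

Early-start (M@1, N@1, O@1, P@1, Q@1, R@1) gives peak 16: d1:16  d2:16  d3:6  d4:2  d5:0  d6:0  d7:0.
Shift O→4, P→6, Q→4, R→5.
Schedule M@1, N@1, O@4, P@6, Q@4, R@5: d1:6  d2:6  d3:6  d4:6  d5:6  d6:6  d7:4 — peak 6.
Total mover-days = 40 over 7 days ⇒ peak ≥ ⌈40/7⌉ = 6, so 6 is optimal.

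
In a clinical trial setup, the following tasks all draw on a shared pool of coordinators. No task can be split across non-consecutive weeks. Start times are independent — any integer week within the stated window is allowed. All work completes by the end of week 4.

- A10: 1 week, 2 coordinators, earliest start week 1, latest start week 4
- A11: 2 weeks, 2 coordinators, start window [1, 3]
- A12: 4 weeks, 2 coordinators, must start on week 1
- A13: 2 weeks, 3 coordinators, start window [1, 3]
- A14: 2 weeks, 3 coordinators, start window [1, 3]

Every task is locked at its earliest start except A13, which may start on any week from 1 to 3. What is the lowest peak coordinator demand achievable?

9

A13@1: w1:12  w2:10  w3:2  w4:2 → peak 12
A13@2: w1:9  w2:10  w3:5  w4:2 → peak 10
A13@3: w1:9  w2:7  w3:5  w4:5 → peak 9
Best is A13@3, peak 9.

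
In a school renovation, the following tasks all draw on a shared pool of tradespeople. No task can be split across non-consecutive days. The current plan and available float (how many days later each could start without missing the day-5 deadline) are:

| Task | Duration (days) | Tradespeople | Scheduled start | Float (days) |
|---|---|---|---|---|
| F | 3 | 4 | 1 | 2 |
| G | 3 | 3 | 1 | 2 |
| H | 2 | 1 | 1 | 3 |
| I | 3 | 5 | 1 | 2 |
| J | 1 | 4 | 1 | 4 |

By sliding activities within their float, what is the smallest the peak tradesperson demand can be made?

Early-start (F@1, G@1, H@1, I@1, J@1) gives peak 17: d1:17  d2:13  d3:12  d4:0  d5:0.
Shift I→3.
Schedule F@1, G@1, H@1, I@3, J@1: d1:12  d2:8  d3:12  d4:5  d5:5 — peak 12.

12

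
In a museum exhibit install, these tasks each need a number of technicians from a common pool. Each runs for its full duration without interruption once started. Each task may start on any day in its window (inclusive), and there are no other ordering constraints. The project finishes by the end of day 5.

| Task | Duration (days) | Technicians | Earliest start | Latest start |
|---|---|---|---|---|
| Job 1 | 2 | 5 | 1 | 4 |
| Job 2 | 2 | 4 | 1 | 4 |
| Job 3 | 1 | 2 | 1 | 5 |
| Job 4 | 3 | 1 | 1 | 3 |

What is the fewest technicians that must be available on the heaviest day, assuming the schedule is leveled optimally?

Early-start (Job 1@1, Job 2@1, Job 3@1, Job 4@1) gives peak 12: d1:12  d2:10  d3:1  d4:0  d5:0.
Shift Job 2→3, Job 3→5, Job 4→3.
Schedule Job 1@1, Job 2@3, Job 3@5, Job 4@3: d1:5  d2:5  d3:5  d4:5  d5:3 — peak 5.
Total technician-days = 23 over 5 days ⇒ peak ≥ ⌈23/5⌉ = 5, so 5 is optimal.

5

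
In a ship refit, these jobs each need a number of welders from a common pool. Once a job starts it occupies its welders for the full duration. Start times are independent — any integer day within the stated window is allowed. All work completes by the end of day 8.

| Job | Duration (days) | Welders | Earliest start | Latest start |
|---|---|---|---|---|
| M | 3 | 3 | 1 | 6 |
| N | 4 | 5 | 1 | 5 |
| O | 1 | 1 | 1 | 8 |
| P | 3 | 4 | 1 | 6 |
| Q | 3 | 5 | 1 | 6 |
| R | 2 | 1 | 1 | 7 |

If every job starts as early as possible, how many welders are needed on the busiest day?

Early-start schedule: M@1, N@1, O@1, P@1, Q@1, R@1.
Load per day: day 1: 19, day 2: 18, day 3: 17, day 4: 5, day 5: 0, day 6: 0, day 7: 0, day 8: 0.
Peak is 19.

19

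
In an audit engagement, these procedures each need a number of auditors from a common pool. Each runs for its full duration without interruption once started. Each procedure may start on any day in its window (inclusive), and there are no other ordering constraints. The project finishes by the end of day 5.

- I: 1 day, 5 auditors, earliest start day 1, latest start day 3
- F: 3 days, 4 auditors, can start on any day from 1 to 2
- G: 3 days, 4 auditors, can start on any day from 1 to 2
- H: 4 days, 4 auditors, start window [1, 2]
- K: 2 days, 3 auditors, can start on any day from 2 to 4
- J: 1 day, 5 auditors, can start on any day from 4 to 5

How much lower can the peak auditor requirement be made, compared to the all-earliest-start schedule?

Early-start peak: d1:17  d2:15  d3:15  d4:9  d5:0 ⇒ 17.
Leveled (I@1, F@1, G@2, H@2, K@4, J@5): d1:9  d2:12  d3:12  d4:11  d5:12 ⇒ 12.
Reduction 17 − 12 = 5.

5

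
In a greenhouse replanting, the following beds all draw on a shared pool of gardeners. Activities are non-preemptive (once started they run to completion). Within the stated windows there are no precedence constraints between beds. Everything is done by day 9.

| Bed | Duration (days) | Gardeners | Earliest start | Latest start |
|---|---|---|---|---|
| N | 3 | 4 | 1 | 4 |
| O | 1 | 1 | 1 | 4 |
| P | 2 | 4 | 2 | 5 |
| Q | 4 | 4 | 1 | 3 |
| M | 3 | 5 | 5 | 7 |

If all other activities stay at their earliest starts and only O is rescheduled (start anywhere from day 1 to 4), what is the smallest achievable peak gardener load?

12

O@1: d1:9  d2:12  d3:12  d4:4  d5:5  d6:5  d7:5  d8:0  d9:0 → peak 12
O@2: d1:8  d2:13  d3:12  d4:4  d5:5  d6:5  d7:5  d8:0  d9:0 → peak 13
O@3: d1:8  d2:12  d3:13  d4:4  d5:5  d6:5  d7:5  d8:0  d9:0 → peak 13
O@4: d1:8  d2:12  d3:12  d4:5  d5:5  d6:5  d7:5  d8:0  d9:0 → peak 12
Best is O@1, peak 12.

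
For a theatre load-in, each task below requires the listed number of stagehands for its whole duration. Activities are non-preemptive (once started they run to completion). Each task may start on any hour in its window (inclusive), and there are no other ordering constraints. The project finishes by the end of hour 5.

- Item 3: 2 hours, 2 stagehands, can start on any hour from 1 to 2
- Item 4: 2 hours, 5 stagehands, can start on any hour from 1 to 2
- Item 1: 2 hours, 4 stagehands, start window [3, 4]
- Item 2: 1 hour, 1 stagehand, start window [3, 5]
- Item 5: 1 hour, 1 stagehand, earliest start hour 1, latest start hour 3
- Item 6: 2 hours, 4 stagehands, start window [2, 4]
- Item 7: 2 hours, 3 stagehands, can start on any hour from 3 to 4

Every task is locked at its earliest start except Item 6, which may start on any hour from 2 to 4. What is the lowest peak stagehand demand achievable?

Item 6@2: h1:8  h2:11  h3:12  h4:7  h5:0 → peak 12
Item 6@3: h1:8  h2:7  h3:12  h4:11  h5:0 → peak 12
Item 6@4: h1:8  h2:7  h3:8  h4:11  h5:4 → peak 11
Best is Item 6@4, peak 11.

11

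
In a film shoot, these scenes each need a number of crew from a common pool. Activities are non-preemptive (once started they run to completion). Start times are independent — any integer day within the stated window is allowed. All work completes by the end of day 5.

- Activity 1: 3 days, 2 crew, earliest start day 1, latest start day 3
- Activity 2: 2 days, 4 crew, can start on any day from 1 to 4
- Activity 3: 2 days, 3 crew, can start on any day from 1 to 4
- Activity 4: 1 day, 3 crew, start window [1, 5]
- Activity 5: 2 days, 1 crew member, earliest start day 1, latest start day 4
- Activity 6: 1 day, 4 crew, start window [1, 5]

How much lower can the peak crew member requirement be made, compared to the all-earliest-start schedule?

10

Early-start peak: d1:17  d2:10  d3:2  d4:0  d5:0 ⇒ 17.
Leveled (Activity 1@1, Activity 2@1, Activity 3@3, Activity 4@4, Activity 5@1, Activity 6@5): d1:7  d2:7  d3:5  d4:6  d5:4 ⇒ 7.
Reduction 17 − 7 = 10.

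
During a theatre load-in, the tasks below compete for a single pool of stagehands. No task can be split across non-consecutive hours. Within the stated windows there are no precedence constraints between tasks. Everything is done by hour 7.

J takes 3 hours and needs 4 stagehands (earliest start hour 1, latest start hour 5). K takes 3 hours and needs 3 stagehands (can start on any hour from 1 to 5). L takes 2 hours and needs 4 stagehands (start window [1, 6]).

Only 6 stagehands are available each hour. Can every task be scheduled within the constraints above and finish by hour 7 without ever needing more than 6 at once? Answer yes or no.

no

The minimum achievable peak is 7; 6 < 7, so no feasible schedule stays within the cap.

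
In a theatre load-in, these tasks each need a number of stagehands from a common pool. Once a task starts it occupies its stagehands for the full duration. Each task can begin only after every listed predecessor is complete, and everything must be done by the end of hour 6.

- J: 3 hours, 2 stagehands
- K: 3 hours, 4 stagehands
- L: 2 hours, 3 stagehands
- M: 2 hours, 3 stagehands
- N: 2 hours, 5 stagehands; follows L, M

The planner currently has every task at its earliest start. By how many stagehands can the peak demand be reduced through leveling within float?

5

Early-start peak: h1:12  h2:12  h3:11  h4:5  h5:0  h6:0 ⇒ 12.
Leveled (J@4, K@1, L@1, M@3, N@5): h1:7  h2:7  h3:7  h4:5  h5:7  h6:7 ⇒ 7.
Reduction 12 − 7 = 5.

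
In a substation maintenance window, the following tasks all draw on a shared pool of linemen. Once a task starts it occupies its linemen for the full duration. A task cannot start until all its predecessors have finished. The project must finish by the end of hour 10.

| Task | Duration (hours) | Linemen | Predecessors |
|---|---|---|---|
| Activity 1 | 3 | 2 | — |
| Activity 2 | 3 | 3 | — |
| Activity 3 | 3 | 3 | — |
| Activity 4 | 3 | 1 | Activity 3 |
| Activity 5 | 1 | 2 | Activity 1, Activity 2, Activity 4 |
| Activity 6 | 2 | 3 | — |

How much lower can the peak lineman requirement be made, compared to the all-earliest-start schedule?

6

Early-start peak: h1:11  h2:11  h3:8  h4:1  h5:1  h6:1  h7:2  h8:0  h9:0  h10:0 ⇒ 11.
Leveled (Activity 1@1, Activity 2@1, Activity 3@4, Activity 4@7, Activity 5@10, Activity 6@7): h1:5  h2:5  h3:5  h4:3  h5:3  h6:3  h7:4  h8:4  h9:1  h10:2 ⇒ 5.
Reduction 11 − 5 = 6.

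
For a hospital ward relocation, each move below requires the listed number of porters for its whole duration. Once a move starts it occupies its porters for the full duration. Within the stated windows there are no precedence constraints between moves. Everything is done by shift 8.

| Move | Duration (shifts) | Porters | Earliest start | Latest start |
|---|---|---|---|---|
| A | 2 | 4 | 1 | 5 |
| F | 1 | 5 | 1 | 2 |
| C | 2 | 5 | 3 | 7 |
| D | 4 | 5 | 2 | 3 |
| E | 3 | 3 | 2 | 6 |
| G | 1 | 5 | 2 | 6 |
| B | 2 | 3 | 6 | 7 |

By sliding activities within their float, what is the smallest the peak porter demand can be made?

Early-start (A@1, F@1, C@3, D@2, E@2, G@2, B@6) gives peak 17: s1:9  s2:17  s3:13  s4:13  s5:5  s6:3  s7:3  s8:0.
Shift C→7, E→3, G→6.
Schedule A@1, F@1, C@7, D@2, E@3, G@6, B@6: s1:9  s2:9  s3:8  s4:8  s5:8  s6:8  s7:8  s8:5 — peak 9.

9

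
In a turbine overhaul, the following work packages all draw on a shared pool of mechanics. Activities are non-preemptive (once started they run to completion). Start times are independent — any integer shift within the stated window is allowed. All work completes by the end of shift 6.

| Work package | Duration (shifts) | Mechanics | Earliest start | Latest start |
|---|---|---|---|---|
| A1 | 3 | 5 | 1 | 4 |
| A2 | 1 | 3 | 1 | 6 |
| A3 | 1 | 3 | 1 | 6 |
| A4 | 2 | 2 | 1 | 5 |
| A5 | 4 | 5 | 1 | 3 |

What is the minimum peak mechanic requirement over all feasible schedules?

Early-start (A1@1, A2@1, A3@1, A4@1, A5@1) gives peak 18: s1:18  s2:12  s3:10  s4:5  s5:0  s6:0.
Shift A3→2, A5→3.
Schedule A1@1, A2@1, A3@2, A4@1, A5@3: s1:10  s2:10  s3:10  s4:5  s5:5  s6:5 — peak 10.

10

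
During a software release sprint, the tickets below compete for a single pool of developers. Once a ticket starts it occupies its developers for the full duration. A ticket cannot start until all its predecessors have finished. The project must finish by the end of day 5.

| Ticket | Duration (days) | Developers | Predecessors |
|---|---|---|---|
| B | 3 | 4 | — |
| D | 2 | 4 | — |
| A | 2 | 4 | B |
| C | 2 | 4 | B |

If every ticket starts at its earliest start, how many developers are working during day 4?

8

At early start, day 4 has: A, C.
Demand: 4 + 4 = 8.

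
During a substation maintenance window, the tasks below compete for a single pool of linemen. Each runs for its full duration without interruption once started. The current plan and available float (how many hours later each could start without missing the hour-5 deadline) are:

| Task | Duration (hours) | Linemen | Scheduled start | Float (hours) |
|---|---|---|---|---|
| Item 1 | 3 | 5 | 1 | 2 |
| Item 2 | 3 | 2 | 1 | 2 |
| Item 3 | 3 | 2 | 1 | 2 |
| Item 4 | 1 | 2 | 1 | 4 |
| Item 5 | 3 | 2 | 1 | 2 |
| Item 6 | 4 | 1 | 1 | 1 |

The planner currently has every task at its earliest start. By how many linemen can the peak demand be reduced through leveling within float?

Early-start peak: h1:14  h2:12  h3:12  h4:1  h5:0 ⇒ 14.
Leveled (Item 1@1, Item 2@1, Item 3@1, Item 4@1, Item 5@2, Item 6@1): h1:12  h2:12  h3:12  h4:3  h5:0 ⇒ 12.
Reduction 14 − 12 = 2.

2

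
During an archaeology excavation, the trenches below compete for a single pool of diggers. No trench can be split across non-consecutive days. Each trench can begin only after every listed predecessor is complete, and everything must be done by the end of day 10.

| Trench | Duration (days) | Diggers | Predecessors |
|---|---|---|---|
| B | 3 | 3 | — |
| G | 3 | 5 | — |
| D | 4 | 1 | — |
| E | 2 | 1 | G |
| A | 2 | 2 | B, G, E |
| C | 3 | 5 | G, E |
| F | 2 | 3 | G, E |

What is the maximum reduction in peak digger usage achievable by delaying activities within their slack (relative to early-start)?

Early-start peak: d1:9  d2:9  d3:9  d4:2  d5:1  d6:10  d7:10  d8:5  d9:0  d10:0 ⇒ 10.
Leveled (B@4, G@1, D@1, E@4, A@7, C@8, F@6): d1:6  d2:6  d3:6  d4:5  d5:4  d6:6  d7:5  d8:7  d9:5  d10:5 ⇒ 7.
Reduction 10 − 7 = 3.

3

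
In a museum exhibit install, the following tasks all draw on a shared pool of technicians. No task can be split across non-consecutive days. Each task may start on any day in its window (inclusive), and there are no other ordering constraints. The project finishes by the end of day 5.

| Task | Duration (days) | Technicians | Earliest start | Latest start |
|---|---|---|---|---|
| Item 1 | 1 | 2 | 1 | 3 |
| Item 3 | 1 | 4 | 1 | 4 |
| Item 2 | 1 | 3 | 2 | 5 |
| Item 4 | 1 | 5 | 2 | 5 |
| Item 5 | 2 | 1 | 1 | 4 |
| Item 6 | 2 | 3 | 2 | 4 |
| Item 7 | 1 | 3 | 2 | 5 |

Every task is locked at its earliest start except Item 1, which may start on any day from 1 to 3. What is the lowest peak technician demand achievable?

Item 1@1: d1:7  d2:15  d3:3  d4:0  d5:0 → peak 15
Item 1@2: d1:5  d2:17  d3:3  d4:0  d5:0 → peak 17
Item 1@3: d1:5  d2:15  d3:5  d4:0  d5:0 → peak 15
Best is Item 1@1, peak 15.

15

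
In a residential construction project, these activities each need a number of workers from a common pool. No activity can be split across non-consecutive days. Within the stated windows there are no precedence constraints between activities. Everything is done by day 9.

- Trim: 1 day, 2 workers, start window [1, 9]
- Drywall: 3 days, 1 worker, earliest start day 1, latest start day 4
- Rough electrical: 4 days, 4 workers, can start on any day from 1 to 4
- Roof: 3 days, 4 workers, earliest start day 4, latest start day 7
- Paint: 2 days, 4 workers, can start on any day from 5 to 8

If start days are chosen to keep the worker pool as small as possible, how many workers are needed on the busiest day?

Early-start (Trim@1, Drywall@1, Rough electrical@1, Roof@4, Paint@5) gives peak 8: d1:7  d2:5  d3:5  d4:8  d5:8  d6:8  d7:0  d8:0  d9:0.
Shift Drywall→2, Roof→5, Paint→8.
Schedule Trim@1, Drywall@2, Rough electrical@1, Roof@5, Paint@8: d1:6  d2:5  d3:5  d4:5  d5:4  d6:4  d7:4  d8:4  d9:4 — peak 6.

6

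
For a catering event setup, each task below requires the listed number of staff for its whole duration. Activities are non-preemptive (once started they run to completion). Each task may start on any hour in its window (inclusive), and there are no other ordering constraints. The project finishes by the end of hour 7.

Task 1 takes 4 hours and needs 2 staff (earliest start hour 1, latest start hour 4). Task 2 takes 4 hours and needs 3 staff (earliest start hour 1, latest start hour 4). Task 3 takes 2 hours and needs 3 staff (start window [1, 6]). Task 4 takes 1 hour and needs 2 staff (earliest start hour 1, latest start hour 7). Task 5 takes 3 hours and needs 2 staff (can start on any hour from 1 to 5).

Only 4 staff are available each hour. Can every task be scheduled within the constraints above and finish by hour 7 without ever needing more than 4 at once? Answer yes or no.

no

Total staffer-hours = 34; over 7 hours the average is 34/7 > 4, so some hour must exceed 4.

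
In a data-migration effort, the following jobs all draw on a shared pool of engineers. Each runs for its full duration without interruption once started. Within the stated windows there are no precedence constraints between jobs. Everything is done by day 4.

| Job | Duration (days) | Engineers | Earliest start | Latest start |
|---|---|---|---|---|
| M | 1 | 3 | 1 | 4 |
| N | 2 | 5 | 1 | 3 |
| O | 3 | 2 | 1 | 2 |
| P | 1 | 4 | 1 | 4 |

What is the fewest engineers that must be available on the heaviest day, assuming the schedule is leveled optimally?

Early-start (M@1, N@1, O@1, P@1) gives peak 14: d1:14  d2:7  d3:2  d4:0.
Shift N→2, P→4.
Schedule M@1, N@2, O@1, P@4: d1:5  d2:7  d3:7  d4:4 — peak 7.

7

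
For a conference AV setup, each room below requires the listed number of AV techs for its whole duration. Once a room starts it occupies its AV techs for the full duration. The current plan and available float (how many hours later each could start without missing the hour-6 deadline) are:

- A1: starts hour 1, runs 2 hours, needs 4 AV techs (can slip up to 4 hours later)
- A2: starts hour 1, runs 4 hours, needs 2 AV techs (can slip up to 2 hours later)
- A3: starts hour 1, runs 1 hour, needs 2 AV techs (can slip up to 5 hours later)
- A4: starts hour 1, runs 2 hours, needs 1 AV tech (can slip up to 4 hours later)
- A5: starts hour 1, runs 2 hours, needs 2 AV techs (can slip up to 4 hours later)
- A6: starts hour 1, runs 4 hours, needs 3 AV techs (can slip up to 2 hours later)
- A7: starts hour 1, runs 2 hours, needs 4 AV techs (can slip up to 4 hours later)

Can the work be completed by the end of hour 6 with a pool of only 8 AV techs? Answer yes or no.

yes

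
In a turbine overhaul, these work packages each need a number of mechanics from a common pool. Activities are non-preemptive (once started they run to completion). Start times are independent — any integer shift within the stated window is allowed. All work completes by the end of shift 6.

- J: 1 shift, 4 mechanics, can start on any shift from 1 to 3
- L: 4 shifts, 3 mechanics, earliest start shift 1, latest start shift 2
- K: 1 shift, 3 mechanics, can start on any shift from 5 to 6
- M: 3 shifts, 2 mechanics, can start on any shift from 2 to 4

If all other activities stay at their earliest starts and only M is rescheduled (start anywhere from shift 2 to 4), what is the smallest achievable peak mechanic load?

M@2: s1:7  s2:5  s3:5  s4:5  s5:3  s6:0 → peak 7
M@3: s1:7  s2:3  s3:5  s4:5  s5:5  s6:0 → peak 7
M@4: s1:7  s2:3  s3:3  s4:5  s5:5  s6:2 → peak 7
Best is M@2, peak 7.

7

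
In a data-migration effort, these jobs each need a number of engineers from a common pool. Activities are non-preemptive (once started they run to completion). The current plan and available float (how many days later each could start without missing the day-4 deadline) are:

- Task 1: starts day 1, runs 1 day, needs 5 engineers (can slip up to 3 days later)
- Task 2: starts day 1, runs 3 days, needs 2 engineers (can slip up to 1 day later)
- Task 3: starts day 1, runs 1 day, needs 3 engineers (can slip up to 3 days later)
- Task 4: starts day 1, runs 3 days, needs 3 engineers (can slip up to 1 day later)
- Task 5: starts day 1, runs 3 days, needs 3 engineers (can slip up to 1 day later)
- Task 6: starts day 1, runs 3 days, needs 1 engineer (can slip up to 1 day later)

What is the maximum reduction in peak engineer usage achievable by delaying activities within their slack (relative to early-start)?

8

Early-start peak: d1:17  d2:9  d3:9  d4:0 ⇒ 17.
Leveled (Task 1@1, Task 2@1, Task 3@4, Task 4@2, Task 5@2, Task 6@1): d1:8  d2:9  d3:9  d4:9 ⇒ 9.
Reduction 17 − 9 = 8.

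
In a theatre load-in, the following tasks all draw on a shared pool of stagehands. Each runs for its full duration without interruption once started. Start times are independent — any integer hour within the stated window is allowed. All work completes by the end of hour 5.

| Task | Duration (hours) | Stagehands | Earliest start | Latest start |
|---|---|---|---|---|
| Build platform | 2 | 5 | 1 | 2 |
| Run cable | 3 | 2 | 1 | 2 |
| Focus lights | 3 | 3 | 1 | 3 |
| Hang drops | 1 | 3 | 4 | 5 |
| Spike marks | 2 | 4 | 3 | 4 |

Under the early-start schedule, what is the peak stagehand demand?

10

Early-start schedule: Build platform@1, Run cable@1, Focus lights@1, Hang drops@4, Spike marks@3.
Load per hour: hour 1: 10, hour 2: 10, hour 3: 9, hour 4: 7, hour 5: 0.
Peak is 10.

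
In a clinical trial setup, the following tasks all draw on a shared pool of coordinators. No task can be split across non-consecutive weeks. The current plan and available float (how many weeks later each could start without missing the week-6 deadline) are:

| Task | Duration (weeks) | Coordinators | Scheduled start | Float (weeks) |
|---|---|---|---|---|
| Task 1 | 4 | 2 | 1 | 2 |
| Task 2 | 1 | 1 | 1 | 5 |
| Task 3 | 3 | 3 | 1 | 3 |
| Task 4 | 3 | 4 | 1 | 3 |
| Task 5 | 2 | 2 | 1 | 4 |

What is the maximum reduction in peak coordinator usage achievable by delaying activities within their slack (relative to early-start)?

Early-start peak: w1:12  w2:11  w3:9  w4:2  w5:0  w6:0 ⇒ 12.
Leveled (Task 1@1, Task 2@1, Task 3@1, Task 4@4, Task 5@5): w1:6  w2:5  w3:5  w4:6  w5:6  w6:6 ⇒ 6.
Reduction 12 − 6 = 6.

6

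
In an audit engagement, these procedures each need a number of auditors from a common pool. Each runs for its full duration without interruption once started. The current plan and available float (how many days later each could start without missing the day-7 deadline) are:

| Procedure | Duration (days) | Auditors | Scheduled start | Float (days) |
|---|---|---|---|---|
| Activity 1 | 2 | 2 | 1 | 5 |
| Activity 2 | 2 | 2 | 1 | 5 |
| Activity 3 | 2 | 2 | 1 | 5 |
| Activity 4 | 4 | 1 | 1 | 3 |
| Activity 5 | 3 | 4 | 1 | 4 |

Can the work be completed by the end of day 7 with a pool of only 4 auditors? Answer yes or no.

The minimum achievable peak is 5; 4 < 5, so no feasible schedule stays within the cap.

no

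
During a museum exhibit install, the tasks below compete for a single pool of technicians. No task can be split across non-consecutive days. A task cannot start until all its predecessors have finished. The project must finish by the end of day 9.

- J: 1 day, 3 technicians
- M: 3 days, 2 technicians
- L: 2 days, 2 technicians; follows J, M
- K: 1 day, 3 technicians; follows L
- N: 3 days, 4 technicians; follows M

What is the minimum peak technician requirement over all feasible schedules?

Early-start (J@1, M@1, L@4, K@6, N@4) gives peak 7: d1:5  d2:2  d3:2  d4:6  d5:6  d6:7  d7:0  d8:0  d9:0.
Shift N→7.
Schedule J@1, M@1, L@4, K@6, N@7: d1:5  d2:2  d3:2  d4:2  d5:2  d6:3  d7:4  d8:4  d9:4 — peak 5.

5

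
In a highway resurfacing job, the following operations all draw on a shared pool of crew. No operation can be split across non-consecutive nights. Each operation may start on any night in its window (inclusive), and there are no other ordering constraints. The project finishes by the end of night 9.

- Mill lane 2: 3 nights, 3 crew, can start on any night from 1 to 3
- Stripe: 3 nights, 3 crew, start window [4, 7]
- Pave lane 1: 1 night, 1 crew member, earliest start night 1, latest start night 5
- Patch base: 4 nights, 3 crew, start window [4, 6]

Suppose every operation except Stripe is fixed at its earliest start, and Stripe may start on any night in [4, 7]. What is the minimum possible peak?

Stripe@4: n1:4  n2:3  n3:3  n4:6  n5:6  n6:6  n7:3  n8:0  n9:0 → peak 6
Stripe@5: n1:4  n2:3  n3:3  n4:3  n5:6  n6:6  n7:6  n8:0  n9:0 → peak 6
Stripe@6: n1:4  n2:3  n3:3  n4:3  n5:3  n6:6  n7:6  n8:3  n9:0 → peak 6
Stripe@7: n1:4  n2:3  n3:3  n4:3  n5:3  n6:3  n7:6  n8:3  n9:3 → peak 6
Best is Stripe@4, peak 6.

6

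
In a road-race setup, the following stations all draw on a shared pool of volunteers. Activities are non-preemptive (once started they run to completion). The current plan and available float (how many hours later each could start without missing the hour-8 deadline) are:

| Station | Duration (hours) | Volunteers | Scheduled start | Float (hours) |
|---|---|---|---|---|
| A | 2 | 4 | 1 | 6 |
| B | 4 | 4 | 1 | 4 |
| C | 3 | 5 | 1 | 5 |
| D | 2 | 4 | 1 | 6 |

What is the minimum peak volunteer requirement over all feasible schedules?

8

Early-start (A@1, B@1, C@1, D@1) gives peak 17: h1:17  h2:17  h3:9  h4:4  h5:0  h6:0  h7:0  h8:0.
Shift C→5, D→3.
Schedule A@1, B@1, C@5, D@3: h1:8  h2:8  h3:8  h4:8  h5:5  h6:5  h7:5  h8:0 — peak 8.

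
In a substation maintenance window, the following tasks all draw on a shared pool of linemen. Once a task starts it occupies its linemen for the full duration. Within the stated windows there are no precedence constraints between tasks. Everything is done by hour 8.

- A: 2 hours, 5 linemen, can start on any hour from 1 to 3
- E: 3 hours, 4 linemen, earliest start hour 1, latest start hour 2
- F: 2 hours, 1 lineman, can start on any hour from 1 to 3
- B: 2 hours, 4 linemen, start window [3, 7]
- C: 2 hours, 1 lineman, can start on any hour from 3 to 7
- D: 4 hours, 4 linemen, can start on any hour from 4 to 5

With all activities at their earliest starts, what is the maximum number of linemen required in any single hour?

10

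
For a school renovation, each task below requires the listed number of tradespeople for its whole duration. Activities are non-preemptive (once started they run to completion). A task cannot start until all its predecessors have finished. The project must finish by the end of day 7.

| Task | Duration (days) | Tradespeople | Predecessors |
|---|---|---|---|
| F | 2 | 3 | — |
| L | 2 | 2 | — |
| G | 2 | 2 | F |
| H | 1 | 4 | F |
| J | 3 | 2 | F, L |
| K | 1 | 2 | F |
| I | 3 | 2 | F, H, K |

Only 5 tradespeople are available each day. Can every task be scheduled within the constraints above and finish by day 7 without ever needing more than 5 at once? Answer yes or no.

no

The minimum achievable peak is 6; 5 < 6, so no feasible schedule stays within the cap.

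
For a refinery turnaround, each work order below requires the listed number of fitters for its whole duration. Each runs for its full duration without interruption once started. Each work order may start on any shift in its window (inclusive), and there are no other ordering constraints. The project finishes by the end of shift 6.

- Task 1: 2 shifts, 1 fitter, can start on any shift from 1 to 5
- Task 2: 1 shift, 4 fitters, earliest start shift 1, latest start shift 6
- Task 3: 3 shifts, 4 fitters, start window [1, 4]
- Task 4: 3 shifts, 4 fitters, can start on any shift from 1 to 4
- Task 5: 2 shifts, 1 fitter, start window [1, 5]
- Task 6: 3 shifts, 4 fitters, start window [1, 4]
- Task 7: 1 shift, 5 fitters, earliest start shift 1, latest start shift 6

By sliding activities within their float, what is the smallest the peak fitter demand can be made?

9

Early-start (Task 1@1, Task 2@1, Task 3@1, Task 4@1, Task 5@1, Task 6@1, Task 7@1) gives peak 23: s1:23  s2:14  s3:12  s4:0  s5:0  s6:0.
Shift Task 4→2, Task 5→3, Task 6→4, Task 7→5.
Schedule Task 1@1, Task 2@1, Task 3@1, Task 4@2, Task 5@3, Task 6@4, Task 7@5: s1:9  s2:9  s3:9  s4:9  s5:9  s6:4 — peak 9.
Total fitter-shifts = 49 over 6 shifts ⇒ peak ≥ ⌈49/6⌉ = 9, so 9 is optimal.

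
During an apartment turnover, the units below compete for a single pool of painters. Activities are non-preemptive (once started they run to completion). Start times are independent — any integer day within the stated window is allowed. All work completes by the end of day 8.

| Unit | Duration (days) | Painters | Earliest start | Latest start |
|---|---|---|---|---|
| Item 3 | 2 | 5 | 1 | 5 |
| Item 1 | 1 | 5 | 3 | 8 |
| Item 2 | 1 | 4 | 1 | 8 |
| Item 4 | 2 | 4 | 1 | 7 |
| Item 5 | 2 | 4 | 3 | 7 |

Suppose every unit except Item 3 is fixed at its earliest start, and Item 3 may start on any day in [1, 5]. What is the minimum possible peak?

9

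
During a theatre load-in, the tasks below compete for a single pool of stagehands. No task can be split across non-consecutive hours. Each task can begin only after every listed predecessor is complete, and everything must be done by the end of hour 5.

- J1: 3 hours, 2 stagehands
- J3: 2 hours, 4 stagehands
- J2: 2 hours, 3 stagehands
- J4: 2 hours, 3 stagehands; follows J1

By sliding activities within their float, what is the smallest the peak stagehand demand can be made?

6

Early-start (J1@1, J3@1, J2@1, J4@4) gives peak 9: h1:9  h2:9  h3:2  h4:3  h5:3.
Shift J2→3.
Schedule J1@1, J3@1, J2@3, J4@4: h1:6  h2:6  h3:5  h4:6  h5:3 — peak 6.
Total stagehand-hours = 26 over 5 hours ⇒ peak ≥ ⌈26/5⌉ = 6, so 6 is optimal.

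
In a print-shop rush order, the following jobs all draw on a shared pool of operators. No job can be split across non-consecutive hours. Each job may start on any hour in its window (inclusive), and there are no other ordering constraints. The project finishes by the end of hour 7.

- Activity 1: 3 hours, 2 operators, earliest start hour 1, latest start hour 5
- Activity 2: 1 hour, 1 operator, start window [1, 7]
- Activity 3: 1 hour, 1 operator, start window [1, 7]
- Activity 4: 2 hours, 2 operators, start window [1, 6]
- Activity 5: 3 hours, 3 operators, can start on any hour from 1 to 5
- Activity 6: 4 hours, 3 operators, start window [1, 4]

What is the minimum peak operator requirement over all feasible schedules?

Early-start (Activity 1@1, Activity 2@1, Activity 3@1, Activity 4@1, Activity 5@1, Activity 6@1) gives peak 12: h1:12  h2:10  h3:8  h4:3  h5:0  h6:0  h7:0.
Shift Activity 2→4, Activity 3→4, Activity 4→5, Activity 6→4.
Schedule Activity 1@1, Activity 2@4, Activity 3@4, Activity 4@5, Activity 5@1, Activity 6@4: h1:5  h2:5  h3:5  h4:5  h5:5  h6:5  h7:3 — peak 5.
Total operator-hours = 33 over 7 hours ⇒ peak ≥ ⌈33/7⌉ = 5, so 5 is optimal.

5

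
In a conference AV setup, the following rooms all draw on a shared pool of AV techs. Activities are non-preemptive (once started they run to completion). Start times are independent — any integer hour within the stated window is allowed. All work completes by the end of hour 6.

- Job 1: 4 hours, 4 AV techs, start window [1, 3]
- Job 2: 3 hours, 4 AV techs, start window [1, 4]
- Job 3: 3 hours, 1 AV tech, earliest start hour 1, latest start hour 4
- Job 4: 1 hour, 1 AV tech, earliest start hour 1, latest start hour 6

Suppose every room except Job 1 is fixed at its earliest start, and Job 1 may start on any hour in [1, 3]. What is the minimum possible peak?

9

Job 1@1: h1:10  h2:9  h3:9  h4:4  h5:0  h6:0 → peak 10
Job 1@2: h1:6  h2:9  h3:9  h4:4  h5:4  h6:0 → peak 9
Job 1@3: h1:6  h2:5  h3:9  h4:4  h5:4  h6:4 → peak 9
Best is Job 1@2, peak 9.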